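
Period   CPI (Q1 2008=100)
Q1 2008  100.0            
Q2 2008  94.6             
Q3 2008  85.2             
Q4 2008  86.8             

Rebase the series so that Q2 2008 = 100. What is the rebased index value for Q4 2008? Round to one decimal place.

Rebased(Q4 2008) = 86.8 / 94.6 × 100 = 91.7548

91.8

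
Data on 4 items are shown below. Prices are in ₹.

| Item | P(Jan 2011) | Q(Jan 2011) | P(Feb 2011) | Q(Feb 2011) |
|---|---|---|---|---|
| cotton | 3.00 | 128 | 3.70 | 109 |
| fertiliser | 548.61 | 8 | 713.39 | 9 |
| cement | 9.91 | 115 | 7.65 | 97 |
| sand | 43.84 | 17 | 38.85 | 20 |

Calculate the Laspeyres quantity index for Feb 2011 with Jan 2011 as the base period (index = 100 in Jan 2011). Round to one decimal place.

106.7

Laspeyres quantity index uses base-period prices as weights.
ΣP(Jan 2011)·Q(Feb 2011) = 3.00×109 + 548.61×9 + 9.91×97 + 43.84×20 = 327 + 4937.49 + 961.27 + 876.8 = 7102.56
ΣP(Jan 2011)·Q(Jan 2011) = 3.00×128 + 548.61×8 + 9.91×115 + 43.84×17 = 384 + 4388.88 + 1139.65 + 745.28 = 6657.81
Index = 7102.56 / 6657.81 × 100 = 106.6801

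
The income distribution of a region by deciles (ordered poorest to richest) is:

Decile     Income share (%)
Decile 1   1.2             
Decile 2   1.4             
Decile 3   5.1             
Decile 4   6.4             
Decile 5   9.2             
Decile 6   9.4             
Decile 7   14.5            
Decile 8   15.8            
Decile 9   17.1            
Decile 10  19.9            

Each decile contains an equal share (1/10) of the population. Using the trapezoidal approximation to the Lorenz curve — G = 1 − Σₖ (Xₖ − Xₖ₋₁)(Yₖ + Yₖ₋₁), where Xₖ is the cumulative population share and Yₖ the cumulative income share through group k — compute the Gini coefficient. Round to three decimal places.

Cumulative income shares Yₖ: 0.0120, 0.0260, 0.0770, 0.1410, 0.2330, 0.3270, 0.4720, 0.6300, 0.8010, 1.0000
Σ (Xₖ−Xₖ₋₁)(Yₖ+Yₖ₋₁) = (1/10)(0.0120+0.0000) + (1/10)(0.0260+0.0120) + (1/10)(0.0770+0.0260) + (1/10)(0.1410+0.0770) + (1/10)(0.2330+0.1410) + (1/10)(0.3270+0.2330) + (1/10)(0.4720+0.3270) + (1/10)(0.6300+0.4720) + (1/10)(0.8010+0.6300) + (1/10)(1.0000+0.8010)
  = 0.0012 + 0.0038 + 0.0103 + 0.0218 + 0.0374 + 0.0560 + 0.0799 + 0.1102 + 0.1431 + 0.1801 = 0.6438
G = 1 − 0.6438 = 0.3562

0.356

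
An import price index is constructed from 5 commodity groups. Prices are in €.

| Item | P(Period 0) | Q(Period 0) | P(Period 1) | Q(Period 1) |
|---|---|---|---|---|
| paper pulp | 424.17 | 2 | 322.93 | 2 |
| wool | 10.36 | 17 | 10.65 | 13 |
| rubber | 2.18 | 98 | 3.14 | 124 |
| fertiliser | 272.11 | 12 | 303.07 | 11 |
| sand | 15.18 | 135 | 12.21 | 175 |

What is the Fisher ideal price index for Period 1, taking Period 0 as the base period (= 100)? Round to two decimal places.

Laspeyres component (base-period weights):
ΣP(Period 1)Q(Period 0) = 322.93×2 + 10.65×17 + 3.14×98 + 303.07×12 + 12.21×135 = 645.86 + 181.05 + 307.72 + 3636.84 + 1648.35 = 6419.82
ΣP(Period 0)Q(Period 0) = 424.17×2 + 10.36×17 + 2.18×98 + 272.11×12 + 15.18×135 = 848.34 + 176.12 + 213.64 + 3265.32 + 2049.3 = 6552.72
L = 6419.82 / 6552.72 × 100 = 97.9718
Paasche component (current-period weights):
ΣP(Period 1)Q(Period 1) = 322.93×2 + 10.65×13 + 3.14×124 + 303.07×11 + 12.21×175 = 645.86 + 138.45 + 389.36 + 3333.77 + 2136.75 = 6644.19
ΣP(Period 0)Q(Period 1) = 424.17×2 + 10.36×13 + 2.18×124 + 272.11×11 + 15.18×175 = 848.34 + 134.68 + 270.32 + 2993.21 + 2656.5 = 6903.05
P = 6644.19 / 6903.05 × 100 = 96.2501
Fisher = √(L × P) = √(97.9718 × 96.2501) = 97.1071

97.11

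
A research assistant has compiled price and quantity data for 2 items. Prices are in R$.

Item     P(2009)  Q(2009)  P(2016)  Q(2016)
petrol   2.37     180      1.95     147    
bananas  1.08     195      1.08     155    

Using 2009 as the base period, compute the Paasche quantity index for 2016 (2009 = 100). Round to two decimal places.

Paasche quantity index uses current-period prices as weights.
ΣP(2016)·Q(2016) = 1.95×147 + 1.08×155 = 286.65 + 167.4 = 454.05
ΣP(2016)·Q(2009) = 1.95×180 + 1.08×195 = 351 + 210.6 = 561.6
Index = 454.05 / 561.6 × 100 = 80.8494

80.85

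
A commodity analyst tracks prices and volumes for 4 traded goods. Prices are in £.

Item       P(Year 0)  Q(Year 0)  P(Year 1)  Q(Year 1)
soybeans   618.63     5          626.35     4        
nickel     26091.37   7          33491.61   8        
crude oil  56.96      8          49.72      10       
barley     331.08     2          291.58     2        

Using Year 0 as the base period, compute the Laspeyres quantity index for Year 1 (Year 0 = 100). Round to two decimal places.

Laspeyres quantity index uses base-period prices as weights.
ΣP(Year 0)·Q(Year 1) = 618.63×4 + 26091.37×8 + 56.96×10 + 331.08×2 = 2474.52 + 208730.96 + 569.6 + 662.16 = 212437.24
ΣP(Year 0)·Q(Year 0) = 618.63×5 + 26091.37×7 + 56.96×8 + 331.08×2 = 3093.15 + 182639.59 + 455.68 + 662.16 = 186850.58
Index = 212437.24 / 186850.58 × 100 = 113.6936

113.69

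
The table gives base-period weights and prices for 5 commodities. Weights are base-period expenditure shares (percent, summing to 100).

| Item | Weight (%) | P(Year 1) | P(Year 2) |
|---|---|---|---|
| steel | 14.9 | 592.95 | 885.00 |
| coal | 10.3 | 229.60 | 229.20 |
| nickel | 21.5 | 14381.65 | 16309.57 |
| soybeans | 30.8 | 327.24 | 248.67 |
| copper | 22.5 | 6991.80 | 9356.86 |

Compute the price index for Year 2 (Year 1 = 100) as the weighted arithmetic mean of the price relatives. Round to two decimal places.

steel: 14.9 × (885.00/592.95) = 14.9 × 1.492537 = 22.2388
coal: 10.3 × (229.20/229.60) = 10.3 × 0.998258 = 10.2821
nickel: 21.5 × (16309.57/14381.65) = 21.5 × 1.134054 = 24.3822
soybeans: 30.8 × (248.67/327.24) = 30.8 × 0.759901 = 23.4050
copper: 22.5 × (9356.86/6991.80) = 22.5 × 1.338262 = 30.1109
Index = Σ wᵢ·(p₁ᵢ/p₀ᵢ) = 22.2388 + 10.2821 + 24.3822 + 23.4050 + 30.1109 = 110.4189

110.42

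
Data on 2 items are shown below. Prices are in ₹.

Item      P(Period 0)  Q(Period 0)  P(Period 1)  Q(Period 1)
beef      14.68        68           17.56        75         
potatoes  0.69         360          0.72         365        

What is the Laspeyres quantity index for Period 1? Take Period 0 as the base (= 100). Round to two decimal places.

108.52

Laspeyres quantity index uses base-period prices as weights.
ΣP(Period 0)·Q(Period 1) = 14.68×75 + 0.69×365 = 1101 + 251.85 = 1352.85
ΣP(Period 0)·Q(Period 0) = 14.68×68 + 0.69×360 = 998.24 + 248.4 = 1246.64
Index = 1352.85 / 1246.64 × 100 = 108.5197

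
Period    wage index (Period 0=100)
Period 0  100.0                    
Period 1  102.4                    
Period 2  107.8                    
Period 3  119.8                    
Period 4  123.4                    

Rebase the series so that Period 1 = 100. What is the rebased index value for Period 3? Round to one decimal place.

Rebased(Period 3) = 119.8 / 102.4 × 100 = 116.9922

117.0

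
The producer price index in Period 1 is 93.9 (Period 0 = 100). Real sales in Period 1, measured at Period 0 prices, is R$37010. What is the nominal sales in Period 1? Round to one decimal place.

Nominal = Real × (Index/100) = 37010 × (93.9/100)
        = 37010 × 0.939 = 34752.3900

34752.4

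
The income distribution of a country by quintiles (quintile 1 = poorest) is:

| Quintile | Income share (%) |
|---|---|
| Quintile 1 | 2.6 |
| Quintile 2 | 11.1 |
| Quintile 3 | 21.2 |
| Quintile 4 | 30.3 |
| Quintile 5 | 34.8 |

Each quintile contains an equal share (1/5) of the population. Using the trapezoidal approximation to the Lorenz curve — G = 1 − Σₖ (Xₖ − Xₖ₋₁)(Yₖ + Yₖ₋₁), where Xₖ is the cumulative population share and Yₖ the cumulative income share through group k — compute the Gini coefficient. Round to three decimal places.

Cumulative income shares Yₖ: 0.0260, 0.1370, 0.3490, 0.6520, 1.0000
Σ (Xₖ−Xₖ₋₁)(Yₖ+Yₖ₋₁) = (1/5)(0.0260+0.0000) + (1/5)(0.1370+0.0260) + (1/5)(0.3490+0.1370) + (1/5)(0.6520+0.3490) + (1/5)(1.0000+0.6520)
  = 0.0052 + 0.0326 + 0.0972 + 0.2002 + 0.3304 = 0.6656
G = 1 − 0.6656 = 0.3344

0.334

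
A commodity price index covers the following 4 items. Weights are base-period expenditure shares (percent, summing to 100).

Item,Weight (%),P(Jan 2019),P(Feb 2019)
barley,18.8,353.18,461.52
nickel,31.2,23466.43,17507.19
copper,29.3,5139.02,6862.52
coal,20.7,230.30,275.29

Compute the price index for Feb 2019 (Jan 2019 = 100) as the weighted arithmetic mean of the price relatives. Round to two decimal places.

barley: 18.8 × (461.52/353.18) = 18.8 × 1.306756 = 24.5670
nickel: 31.2 × (17507.19/23466.43) = 31.2 × 0.746053 = 23.2768
copper: 29.3 × (6862.52/5139.02) = 29.3 × 1.335375 = 39.1265
coal: 20.7 × (275.29/230.30) = 20.7 × 1.195354 = 24.7438
Index = Σ wᵢ·(p₁ᵢ/p₀ᵢ) = 24.5670 + 23.2768 + 39.1265 + 24.7438 = 111.7142

111.71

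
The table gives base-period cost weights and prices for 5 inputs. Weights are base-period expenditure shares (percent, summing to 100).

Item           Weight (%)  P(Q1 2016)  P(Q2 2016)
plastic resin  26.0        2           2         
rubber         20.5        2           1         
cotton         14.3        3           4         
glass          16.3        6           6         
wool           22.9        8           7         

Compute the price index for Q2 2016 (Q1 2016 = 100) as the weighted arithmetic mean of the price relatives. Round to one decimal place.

plastic resin: 26.0 × (2/2) = 26.0 × 1.000000 = 26.0000
rubber: 20.5 × (1/2) = 20.5 × 0.500000 = 10.2500
cotton: 14.3 × (4/3) = 14.3 × 1.333333 = 19.0667
glass: 16.3 × (6/6) = 16.3 × 1.000000 = 16.3000
wool: 22.9 × (7/8) = 22.9 × 0.875000 = 20.0375
Index = Σ wᵢ·(p₁ᵢ/p₀ᵢ) = 26.0000 + 10.2500 + 19.0667 + 16.3000 + 20.0375 = 91.6542

91.7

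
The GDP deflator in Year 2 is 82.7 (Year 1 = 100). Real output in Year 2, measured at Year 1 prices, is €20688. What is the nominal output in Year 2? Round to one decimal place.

17109.0

Nominal = Real × (Index/100) = 20688 × (82.7/100)
        = 20688 × 0.827 = 17108.9760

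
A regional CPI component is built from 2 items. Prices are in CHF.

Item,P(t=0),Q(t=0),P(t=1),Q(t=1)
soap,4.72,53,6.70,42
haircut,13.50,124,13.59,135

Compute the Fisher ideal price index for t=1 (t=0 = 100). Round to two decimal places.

105.37

Laspeyres component (base-period weights):
ΣP(t=1)Q(t=0) = 6.70×53 + 13.59×124 = 355.1 + 1685.16 = 2040.26
ΣP(t=0)Q(t=0) = 4.72×53 + 13.50×124 = 250.16 + 1674 = 1924.16
L = 2040.26 / 1924.16 × 100 = 106.0338
Paasche component (current-period weights):
ΣP(t=1)Q(t=1) = 6.70×42 + 13.59×135 = 281.4 + 1834.65 = 2116.05
ΣP(t=0)Q(t=1) = 4.72×42 + 13.50×135 = 198.24 + 1822.5 = 2020.74
P = 2116.05 / 2020.74 × 100 = 104.7166
Fisher = √(L × P) = √(106.0338 × 104.7166) = 105.3731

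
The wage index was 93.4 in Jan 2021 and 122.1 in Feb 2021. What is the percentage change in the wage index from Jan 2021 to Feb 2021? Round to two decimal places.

30.73%

Change = (122.1 − 93.4) / 93.4 × 100
       = 28.7 / 93.4 × 100 = 30.7281%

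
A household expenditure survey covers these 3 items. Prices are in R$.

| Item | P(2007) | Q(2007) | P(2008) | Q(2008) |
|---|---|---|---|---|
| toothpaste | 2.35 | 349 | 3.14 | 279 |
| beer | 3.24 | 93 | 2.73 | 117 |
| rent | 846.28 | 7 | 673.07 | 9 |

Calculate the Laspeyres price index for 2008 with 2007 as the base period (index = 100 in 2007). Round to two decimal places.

Laspeyres price index uses base-period quantities as weights.
ΣP(2008)·Q(2007) = 3.14×349 + 2.73×93 + 673.07×7 = 1095.86 + 253.89 + 4711.49 = 6061.24
ΣP(2007)·Q(2007) = 2.35×349 + 3.24×93 + 846.28×7 = 820.15 + 301.32 + 5923.96 = 7045.43
Index = 6061.24 / 7045.43 × 100 = 86.0308

86.03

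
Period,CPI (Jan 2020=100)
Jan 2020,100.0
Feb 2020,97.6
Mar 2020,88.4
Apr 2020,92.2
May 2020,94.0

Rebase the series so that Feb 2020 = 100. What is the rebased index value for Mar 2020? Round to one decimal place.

Rebased(Mar 2020) = 88.4 / 97.6 × 100 = 90.5738

90.6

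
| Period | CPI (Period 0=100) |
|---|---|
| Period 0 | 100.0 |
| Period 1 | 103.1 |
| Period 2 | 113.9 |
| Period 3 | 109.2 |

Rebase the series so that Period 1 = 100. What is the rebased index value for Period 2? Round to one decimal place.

Rebased(Period 2) = 113.9 / 103.1 × 100 = 110.4753

110.5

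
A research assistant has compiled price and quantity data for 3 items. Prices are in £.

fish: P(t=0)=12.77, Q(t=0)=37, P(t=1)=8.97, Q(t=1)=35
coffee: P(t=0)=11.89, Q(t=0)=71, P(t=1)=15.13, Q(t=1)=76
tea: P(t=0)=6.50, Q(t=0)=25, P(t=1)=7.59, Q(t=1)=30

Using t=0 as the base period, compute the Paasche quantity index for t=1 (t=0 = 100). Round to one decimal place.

Paasche quantity index uses current-period prices as weights.
ΣP(t=1)·Q(t=1) = 8.97×35 + 15.13×76 + 7.59×30 = 313.95 + 1149.88 + 227.7 = 1691.53
ΣP(t=1)·Q(t=0) = 8.97×37 + 15.13×71 + 7.59×25 = 331.89 + 1074.23 + 189.75 = 1595.87
Index = 1691.53 / 1595.87 × 100 = 105.9942

106.0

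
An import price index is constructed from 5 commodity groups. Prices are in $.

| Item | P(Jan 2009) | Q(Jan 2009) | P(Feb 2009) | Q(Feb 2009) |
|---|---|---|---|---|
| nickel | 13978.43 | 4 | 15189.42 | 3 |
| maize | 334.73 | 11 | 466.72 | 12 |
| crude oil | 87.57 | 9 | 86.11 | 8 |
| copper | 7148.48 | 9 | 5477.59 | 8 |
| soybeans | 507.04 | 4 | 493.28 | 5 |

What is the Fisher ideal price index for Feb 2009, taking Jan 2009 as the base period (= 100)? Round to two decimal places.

Laspeyres component (base-period weights):
ΣP(Feb 2009)Q(Jan 2009) = 15189.42×4 + 466.72×11 + 86.11×9 + 5477.59×9 + 493.28×4 = 60757.68 + 5133.92 + 774.99 + 49298.31 + 1973.12 = 117938.02
ΣP(Jan 2009)Q(Jan 2009) = 13978.43×4 + 334.73×11 + 87.57×9 + 7148.48×9 + 507.04×4 = 55913.72 + 3682.03 + 788.13 + 64336.32 + 2028.16 = 126748.36
L = 117938.02 / 126748.36 × 100 = 93.0490
Paasche component (current-period weights):
ΣP(Feb 2009)Q(Feb 2009) = 15189.42×3 + 466.72×12 + 86.11×8 + 5477.59×8 + 493.28×5 = 45568.26 + 5600.64 + 688.88 + 43820.72 + 2466.4 = 98144.9
ΣP(Jan 2009)Q(Feb 2009) = 13978.43×3 + 334.73×12 + 87.57×8 + 7148.48×8 + 507.04×5 = 41935.29 + 4016.76 + 700.56 + 57187.84 + 2535.2 = 106375.65
P = 98144.9 / 106375.65 × 100 = 92.2626
Fisher = √(L × P) = √(93.0490 × 92.2626) = 92.6549

92.65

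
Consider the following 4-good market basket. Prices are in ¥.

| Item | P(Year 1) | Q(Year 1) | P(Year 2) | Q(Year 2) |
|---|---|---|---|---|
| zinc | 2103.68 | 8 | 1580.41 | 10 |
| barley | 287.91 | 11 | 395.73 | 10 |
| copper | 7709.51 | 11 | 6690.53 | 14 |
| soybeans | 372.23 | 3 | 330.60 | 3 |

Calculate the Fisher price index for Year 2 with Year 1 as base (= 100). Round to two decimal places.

86.26

Laspeyres component (base-period weights):
ΣP(Year 2)Q(Year 1) = 1580.41×8 + 395.73×11 + 6690.53×11 + 330.60×3 = 12643.28 + 4353.03 + 73595.83 + 991.8 = 91583.94
ΣP(Year 1)Q(Year 1) = 2103.68×8 + 287.91×11 + 7709.51×11 + 372.23×3 = 16829.44 + 3167.01 + 84804.61 + 1116.69 = 105917.75
L = 91583.94 / 105917.75 × 100 = 86.4670
Paasche component (current-period weights):
ΣP(Year 2)Q(Year 2) = 1580.41×10 + 395.73×10 + 6690.53×14 + 330.60×3 = 15804.1 + 3957.3 + 93667.42 + 991.8 = 114420.62
ΣP(Year 1)Q(Year 2) = 2103.68×10 + 287.91×10 + 7709.51×14 + 372.23×3 = 21036.8 + 2879.1 + 107933.14 + 1116.69 = 132965.73
P = 114420.62 / 132965.73 × 100 = 86.0527
Fisher = √(L × P) = √(86.4670 × 86.0527) = 86.2596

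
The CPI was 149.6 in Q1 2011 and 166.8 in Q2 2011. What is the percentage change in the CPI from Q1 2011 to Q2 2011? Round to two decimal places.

11.50%

Change = (166.8 − 149.6) / 149.6 × 100
       = 17.2 / 149.6 × 100 = 11.4973%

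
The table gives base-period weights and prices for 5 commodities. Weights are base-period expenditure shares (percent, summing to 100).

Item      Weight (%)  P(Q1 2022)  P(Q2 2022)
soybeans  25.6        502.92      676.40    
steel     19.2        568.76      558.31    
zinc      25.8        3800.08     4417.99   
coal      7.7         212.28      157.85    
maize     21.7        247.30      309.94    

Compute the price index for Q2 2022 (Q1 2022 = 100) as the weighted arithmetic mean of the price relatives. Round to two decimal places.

soybeans: 25.6 × (676.40/502.92) = 25.6 × 1.344946 = 34.4306
steel: 19.2 × (558.31/568.76) = 19.2 × 0.981627 = 18.8472
zinc: 25.8 × (4417.99/3800.08) = 25.8 × 1.162604 = 29.9952
coal: 7.7 × (157.85/212.28) = 7.7 × 0.743593 = 5.7257
maize: 21.7 × (309.94/247.30) = 21.7 × 1.253296 = 27.1965
Index = Σ wᵢ·(p₁ᵢ/p₀ᵢ) = 34.4306 + 18.8472 + 29.9952 + 5.7257 + 27.1965 = 116.1952

116.20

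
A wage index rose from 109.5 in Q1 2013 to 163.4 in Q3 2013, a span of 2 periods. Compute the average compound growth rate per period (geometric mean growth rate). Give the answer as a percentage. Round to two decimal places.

22.16%

Growth factor = (163.4/109.5)^(1/2) = (1.492237)^(1/2) = 1.221572
Growth rate = 1.221572 − 1 = 0.221572 = 22.1572%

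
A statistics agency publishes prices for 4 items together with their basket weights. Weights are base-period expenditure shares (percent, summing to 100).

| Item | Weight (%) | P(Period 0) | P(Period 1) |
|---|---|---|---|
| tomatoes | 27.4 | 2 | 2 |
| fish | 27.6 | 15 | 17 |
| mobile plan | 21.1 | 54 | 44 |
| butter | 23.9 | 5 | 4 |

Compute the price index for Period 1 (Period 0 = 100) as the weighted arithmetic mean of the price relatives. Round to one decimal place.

tomatoes: 27.4 × (2/2) = 27.4 × 1.000000 = 27.4000
fish: 27.6 × (17/15) = 27.6 × 1.133333 = 31.2800
mobile plan: 21.1 × (44/54) = 21.1 × 0.814815 = 17.1926
butter: 23.9 × (4/5) = 23.9 × 0.800000 = 19.1200
Index = Σ wᵢ·(p₁ᵢ/p₀ᵢ) = 27.4000 + 31.2800 + 17.1926 + 19.1200 = 94.9926

95.0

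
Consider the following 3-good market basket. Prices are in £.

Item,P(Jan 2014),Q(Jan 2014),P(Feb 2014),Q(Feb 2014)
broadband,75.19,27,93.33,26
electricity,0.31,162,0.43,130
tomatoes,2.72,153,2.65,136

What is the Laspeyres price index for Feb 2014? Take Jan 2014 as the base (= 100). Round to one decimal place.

Laspeyres price index uses base-period quantities as weights.
ΣP(Feb 2014)·Q(Jan 2014) = 93.33×27 + 0.43×162 + 2.65×153 = 2519.91 + 69.66 + 405.45 = 2995.02
ΣP(Jan 2014)·Q(Jan 2014) = 75.19×27 + 0.31×162 + 2.72×153 = 2030.13 + 50.22 + 416.16 = 2496.51
Index = 2995.02 / 2496.51 × 100 = 119.9683

120.0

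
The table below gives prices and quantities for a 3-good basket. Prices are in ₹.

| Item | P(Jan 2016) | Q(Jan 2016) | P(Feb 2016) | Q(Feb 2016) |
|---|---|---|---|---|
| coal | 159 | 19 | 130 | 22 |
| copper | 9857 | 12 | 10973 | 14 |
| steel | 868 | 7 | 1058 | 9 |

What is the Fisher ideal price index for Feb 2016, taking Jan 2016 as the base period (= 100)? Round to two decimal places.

Laspeyres component (base-period weights):
ΣP(Feb 2016)Q(Jan 2016) = 130×19 + 10973×12 + 1058×7 = 2470 + 131676 + 7406 = 141552
ΣP(Jan 2016)Q(Jan 2016) = 159×19 + 9857×12 + 868×7 = 3021 + 118284 + 6076 = 127381
L = 141552 / 127381 × 100 = 111.1249
Paasche component (current-period weights):
ΣP(Feb 2016)Q(Feb 2016) = 130×22 + 10973×14 + 1058×9 = 2860 + 153622 + 9522 = 166004
ΣP(Jan 2016)Q(Feb 2016) = 159×22 + 9857×14 + 868×9 = 3498 + 137998 + 7812 = 149308
P = 166004 / 149308 × 100 = 111.1823
Fisher = √(L × P) = √(111.1249 × 111.1823) = 111.1536

111.15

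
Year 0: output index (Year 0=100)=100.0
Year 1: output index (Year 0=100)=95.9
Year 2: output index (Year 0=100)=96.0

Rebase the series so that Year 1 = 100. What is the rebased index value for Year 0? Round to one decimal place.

104.3

Rebased(Year 0) = 100.0 / 95.9 × 100 = 104.2753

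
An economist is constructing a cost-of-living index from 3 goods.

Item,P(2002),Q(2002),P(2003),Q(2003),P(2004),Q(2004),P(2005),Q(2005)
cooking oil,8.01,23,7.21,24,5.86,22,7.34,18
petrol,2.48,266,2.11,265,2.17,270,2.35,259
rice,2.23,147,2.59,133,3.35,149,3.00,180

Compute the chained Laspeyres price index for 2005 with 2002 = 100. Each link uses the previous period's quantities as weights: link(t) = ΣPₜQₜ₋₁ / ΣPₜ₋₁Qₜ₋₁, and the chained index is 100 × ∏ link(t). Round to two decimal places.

Link 2002→2003:
ΣP(2003)Q(2002) = 7.21×23 + 2.11×266 + 2.59×147 = 165.83 + 561.26 + 380.73 = 1107.82
ΣP(2002)Q(2002) = 8.01×23 + 2.48×266 + 2.23×147 = 184.23 + 659.68 + 327.81 = 1171.72
link = 1107.82/1171.72 = 0.945465
Link 2003→2004:
ΣP(2004)Q(2003) = 5.86×24 + 2.17×265 + 3.35×133 = 140.64 + 575.05 + 445.55 = 1161.24
ΣP(2003)Q(2003) = 7.21×24 + 2.11×265 + 2.59×133 = 173.04 + 559.15 + 344.47 = 1076.66
link = 1161.24/1076.66 = 1.078558
Link 2004→2005:
ΣP(2005)Q(2004) = 7.34×22 + 2.35×270 + 3.00×149 = 161.48 + 634.5 + 447 = 1242.98
ΣP(2004)Q(2004) = 5.86×22 + 2.17×270 + 3.35×149 = 128.92 + 585.9 + 499.15 = 1213.97
link = 1242.98/1213.97 = 1.023897
Chained index = 100 × 0.945465 × 1.078558 × 1.023897 = 104.4107

104.41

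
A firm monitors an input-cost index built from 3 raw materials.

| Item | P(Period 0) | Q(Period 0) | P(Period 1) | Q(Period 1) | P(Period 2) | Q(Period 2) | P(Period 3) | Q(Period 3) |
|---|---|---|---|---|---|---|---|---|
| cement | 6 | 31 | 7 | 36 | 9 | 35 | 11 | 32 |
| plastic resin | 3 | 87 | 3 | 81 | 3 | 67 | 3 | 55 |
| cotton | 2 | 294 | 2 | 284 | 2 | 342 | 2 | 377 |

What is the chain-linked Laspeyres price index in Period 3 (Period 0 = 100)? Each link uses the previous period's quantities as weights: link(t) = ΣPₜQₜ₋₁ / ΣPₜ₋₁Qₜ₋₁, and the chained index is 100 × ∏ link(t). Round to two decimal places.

Link Period 0→Period 1:
ΣP(Period 1)Q(Period 0) = 7×31 + 3×87 + 2×294 = 217 + 261 + 588 = 1066
ΣP(Period 0)Q(Period 0) = 6×31 + 3×87 + 2×294 = 186 + 261 + 588 = 1035
link = 1066/1035 = 1.029952
Link Period 1→Period 2:
ΣP(Period 2)Q(Period 1) = 9×36 + 3×81 + 2×284 = 324 + 243 + 568 = 1135
ΣP(Period 1)Q(Period 1) = 7×36 + 3×81 + 2×284 = 252 + 243 + 568 = 1063
link = 1135/1063 = 1.067733
Link Period 2→Period 3:
ΣP(Period 3)Q(Period 2) = 11×35 + 3×67 + 2×342 = 385 + 201 + 684 = 1270
ΣP(Period 2)Q(Period 2) = 9×35 + 3×67 + 2×342 = 315 + 201 + 684 = 1200
link = 1270/1200 = 1.058333
Chained index = 100 × 1.029952 × 1.067733 × 1.058333 = 116.3863

116.39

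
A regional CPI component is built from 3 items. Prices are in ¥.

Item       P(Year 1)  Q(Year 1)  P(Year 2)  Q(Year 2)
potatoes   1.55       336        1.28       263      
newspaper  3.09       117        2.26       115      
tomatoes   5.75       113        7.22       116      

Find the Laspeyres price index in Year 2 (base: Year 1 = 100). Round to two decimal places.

98.58

Laspeyres price index uses base-period quantities as weights.
ΣP(Year 2)·Q(Year 1) = 1.28×336 + 2.26×117 + 7.22×113 = 430.08 + 264.42 + 815.86 = 1510.36
ΣP(Year 1)·Q(Year 1) = 1.55×336 + 3.09×117 + 5.75×113 = 520.8 + 361.53 + 649.75 = 1532.08
Index = 1510.36 / 1532.08 × 100 = 98.5823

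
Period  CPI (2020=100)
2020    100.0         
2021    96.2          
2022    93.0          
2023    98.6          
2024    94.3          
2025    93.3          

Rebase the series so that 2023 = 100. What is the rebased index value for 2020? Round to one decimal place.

Rebased(2020) = 100.0 / 98.6 × 100 = 101.4199

101.4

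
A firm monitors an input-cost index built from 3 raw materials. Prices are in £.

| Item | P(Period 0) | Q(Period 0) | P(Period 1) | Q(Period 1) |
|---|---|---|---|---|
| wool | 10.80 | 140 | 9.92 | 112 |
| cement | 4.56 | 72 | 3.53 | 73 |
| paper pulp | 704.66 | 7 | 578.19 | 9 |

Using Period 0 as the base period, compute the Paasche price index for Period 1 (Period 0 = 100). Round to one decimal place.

Paasche price index uses current-period quantities as weights.
ΣP(Period 1)·Q(Period 1) = 9.92×112 + 3.53×73 + 578.19×9 = 1111.04 + 257.69 + 5203.71 = 6572.44
ΣP(Period 0)·Q(Period 1) = 10.80×112 + 4.56×73 + 704.66×9 = 1209.6 + 332.88 + 6341.94 = 7884.42
Index = 6572.44 / 7884.42 × 100 = 83.3598

83.4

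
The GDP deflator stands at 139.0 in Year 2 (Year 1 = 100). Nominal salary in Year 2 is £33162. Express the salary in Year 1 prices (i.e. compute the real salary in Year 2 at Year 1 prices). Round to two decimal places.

Real = Nominal ÷ (Index/100) = 33162 ÷ (139.0/100)
     = 33162 ÷ 1.390 = 23857.5540

23857.55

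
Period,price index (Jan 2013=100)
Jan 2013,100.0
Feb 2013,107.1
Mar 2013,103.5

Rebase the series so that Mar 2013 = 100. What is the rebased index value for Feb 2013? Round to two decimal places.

103.48

Rebased(Feb 2013) = 107.1 / 103.5 × 100 = 103.4783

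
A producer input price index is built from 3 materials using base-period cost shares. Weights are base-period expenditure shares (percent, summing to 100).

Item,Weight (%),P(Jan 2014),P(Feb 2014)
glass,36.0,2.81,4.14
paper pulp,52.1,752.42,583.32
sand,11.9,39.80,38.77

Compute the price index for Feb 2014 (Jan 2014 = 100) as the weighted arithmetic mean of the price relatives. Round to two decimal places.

glass: 36.0 × (4.14/2.81) = 36.0 × 1.473310 = 53.0391
paper pulp: 52.1 × (583.32/752.42) = 52.1 × 0.775258 = 40.3910
sand: 11.9 × (38.77/39.80) = 11.9 × 0.974121 = 11.5920
Index = Σ wᵢ·(p₁ᵢ/p₀ᵢ) = 53.0391 + 40.3910 + 11.5920 = 105.0221

105.02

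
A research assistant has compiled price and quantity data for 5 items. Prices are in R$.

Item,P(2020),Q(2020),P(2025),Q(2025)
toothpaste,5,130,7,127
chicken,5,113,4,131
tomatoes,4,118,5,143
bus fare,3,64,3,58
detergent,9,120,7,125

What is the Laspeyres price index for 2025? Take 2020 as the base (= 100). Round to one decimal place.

Laspeyres price index uses base-period quantities as weights.
ΣP(2025)·Q(2020) = 7×130 + 4×113 + 5×118 + 3×64 + 7×120 = 910 + 452 + 590 + 192 + 840 = 2984
ΣP(2020)·Q(2020) = 5×130 + 5×113 + 4×118 + 3×64 + 9×120 = 650 + 565 + 472 + 192 + 1080 = 2959
Index = 2984 / 2959 × 100 = 100.8449

100.8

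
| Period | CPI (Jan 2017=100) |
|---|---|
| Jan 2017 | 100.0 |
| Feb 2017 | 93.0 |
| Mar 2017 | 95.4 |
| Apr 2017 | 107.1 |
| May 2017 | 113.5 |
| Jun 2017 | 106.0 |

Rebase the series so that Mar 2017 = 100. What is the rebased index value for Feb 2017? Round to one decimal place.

97.5

Rebased(Feb 2017) = 93.0 / 95.4 × 100 = 97.4843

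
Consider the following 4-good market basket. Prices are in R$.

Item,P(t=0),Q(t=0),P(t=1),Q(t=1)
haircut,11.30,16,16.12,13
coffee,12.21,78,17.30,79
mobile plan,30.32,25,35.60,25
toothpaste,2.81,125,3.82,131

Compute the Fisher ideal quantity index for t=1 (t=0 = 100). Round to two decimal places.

Laspeyres component (base-period weights):
ΣP(t=0)Q(t=1) = 11.30×13 + 12.21×79 + 30.32×25 + 2.81×131 = 146.9 + 964.59 + 758 + 368.11 = 2237.6
ΣP(t=0)Q(t=0) = 11.30×16 + 12.21×78 + 30.32×25 + 2.81×125 = 180.8 + 952.38 + 758 + 351.25 = 2242.43
L = 2237.6 / 2242.43 × 100 = 99.7846
Paasche component (current-period weights):
ΣP(t=1)Q(t=1) = 16.12×13 + 17.30×79 + 35.60×25 + 3.82×131 = 209.56 + 1366.7 + 890 + 500.42 = 2966.68
ΣP(t=1)Q(t=0) = 16.12×16 + 17.30×78 + 35.60×25 + 3.82×125 = 257.92 + 1349.4 + 890 + 477.5 = 2974.82
P = 2966.68 / 2974.82 × 100 = 99.7264
Fisher = √(L × P) = √(99.7846 × 99.7264) = 99.7555

99.76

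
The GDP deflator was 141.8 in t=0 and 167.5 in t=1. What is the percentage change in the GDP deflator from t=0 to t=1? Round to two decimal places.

18.12%

Change = (167.5 − 141.8) / 141.8 × 100
       = 25.7 / 141.8 × 100 = 18.1241%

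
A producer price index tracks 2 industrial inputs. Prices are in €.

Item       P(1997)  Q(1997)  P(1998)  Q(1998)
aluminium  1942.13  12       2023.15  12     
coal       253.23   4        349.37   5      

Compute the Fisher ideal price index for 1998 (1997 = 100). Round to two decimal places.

Laspeyres component (base-period weights):
ΣP(1998)Q(1997) = 2023.15×12 + 349.37×4 = 24277.8 + 1397.48 = 25675.28
ΣP(1997)Q(1997) = 1942.13×12 + 253.23×4 = 23305.56 + 1012.92 = 24318.48
L = 25675.28 / 24318.48 × 100 = 105.5793
Paasche component (current-period weights):
ΣP(1998)Q(1998) = 2023.15×12 + 349.37×5 = 24277.8 + 1746.85 = 26024.65
ΣP(1997)Q(1998) = 1942.13×12 + 253.23×5 = 23305.56 + 1266.15 = 24571.71
P = 26024.65 / 24571.71 × 100 = 105.9131
Fisher = √(L × P) = √(105.5793 × 105.9131) = 105.7460

105.75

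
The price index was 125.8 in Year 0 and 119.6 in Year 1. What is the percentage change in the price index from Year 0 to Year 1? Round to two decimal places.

-4.93%

Change = (119.6 − 125.8) / 125.8 × 100
       = -6.2 / 125.8 × 100 = -4.9285%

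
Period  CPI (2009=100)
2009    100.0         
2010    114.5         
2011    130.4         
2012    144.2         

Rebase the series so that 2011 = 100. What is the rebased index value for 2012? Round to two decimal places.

110.58

Rebased(2012) = 144.2 / 130.4 × 100 = 110.5828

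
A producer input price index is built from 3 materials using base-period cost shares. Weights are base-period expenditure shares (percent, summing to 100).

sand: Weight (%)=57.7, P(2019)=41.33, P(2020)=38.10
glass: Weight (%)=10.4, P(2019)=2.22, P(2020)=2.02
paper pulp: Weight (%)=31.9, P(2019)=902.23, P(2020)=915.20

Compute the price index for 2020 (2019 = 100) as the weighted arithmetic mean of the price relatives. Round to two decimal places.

sand: 57.7 × (38.10/41.33) = 57.7 × 0.921849 = 53.1907
glass: 10.4 × (2.02/2.22) = 10.4 × 0.909910 = 9.4631
paper pulp: 31.9 × (915.20/902.23) = 31.9 × 1.014375 = 32.3586
Index = Σ wᵢ·(p₁ᵢ/p₀ᵢ) = 53.1907 + 9.4631 + 32.3586 = 95.0123

95.01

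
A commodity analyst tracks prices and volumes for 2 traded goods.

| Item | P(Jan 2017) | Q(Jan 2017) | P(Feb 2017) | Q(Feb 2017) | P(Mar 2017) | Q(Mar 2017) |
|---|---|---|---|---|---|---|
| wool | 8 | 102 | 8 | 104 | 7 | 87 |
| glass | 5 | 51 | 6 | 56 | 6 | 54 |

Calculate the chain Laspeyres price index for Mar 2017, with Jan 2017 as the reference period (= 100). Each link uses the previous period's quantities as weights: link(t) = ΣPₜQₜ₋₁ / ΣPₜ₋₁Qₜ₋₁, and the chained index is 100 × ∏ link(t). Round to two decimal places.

Link Jan 2017→Feb 2017:
ΣP(Feb 2017)Q(Jan 2017) = 8×102 + 6×51 = 816 + 306 = 1122
ΣP(Jan 2017)Q(Jan 2017) = 8×102 + 5×51 = 816 + 255 = 1071
link = 1122/1071 = 1.047619
Link Feb 2017→Mar 2017:
ΣP(Mar 2017)Q(Feb 2017) = 7×104 + 6×56 = 728 + 336 = 1064
ΣP(Feb 2017)Q(Feb 2017) = 8×104 + 6×56 = 832 + 336 = 1168
link = 1064/1168 = 0.910959
Chained index = 100 × 1.047619 × 0.910959 = 95.4338

95.43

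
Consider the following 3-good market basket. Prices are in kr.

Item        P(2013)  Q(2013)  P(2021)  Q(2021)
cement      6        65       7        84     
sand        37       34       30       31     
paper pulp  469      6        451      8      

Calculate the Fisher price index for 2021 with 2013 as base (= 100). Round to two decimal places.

94.29

Laspeyres component (base-period weights):
ΣP(2021)Q(2013) = 7×65 + 30×34 + 451×6 = 455 + 1020 + 2706 = 4181
ΣP(2013)Q(2013) = 6×65 + 37×34 + 469×6 = 390 + 1258 + 2814 = 4462
L = 4181 / 4462 × 100 = 93.7024
Paasche component (current-period weights):
ΣP(2021)Q(2021) = 7×84 + 30×31 + 451×8 = 588 + 930 + 3608 = 5126
ΣP(2013)Q(2021) = 6×84 + 37×31 + 469×8 = 504 + 1147 + 3752 = 5403
P = 5126 / 5403 × 100 = 94.8732
Fisher = √(L × P) = √(93.7024 × 94.8732) = 94.2860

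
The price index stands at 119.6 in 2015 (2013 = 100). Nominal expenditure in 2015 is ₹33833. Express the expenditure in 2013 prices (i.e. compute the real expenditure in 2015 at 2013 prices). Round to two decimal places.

Real = Nominal ÷ (Index/100) = 33833 ÷ (119.6/100)
     = 33833 ÷ 1.196 = 28288.4615

28288.46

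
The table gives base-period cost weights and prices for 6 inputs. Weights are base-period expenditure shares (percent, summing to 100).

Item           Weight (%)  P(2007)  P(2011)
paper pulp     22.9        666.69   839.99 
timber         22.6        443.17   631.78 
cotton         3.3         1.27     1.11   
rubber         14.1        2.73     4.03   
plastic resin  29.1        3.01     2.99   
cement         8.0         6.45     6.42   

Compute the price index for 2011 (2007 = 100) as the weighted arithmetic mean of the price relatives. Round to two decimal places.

paper pulp: 22.9 × (839.99/666.69) = 22.9 × 1.259941 = 28.8526
timber: 22.6 × (631.78/443.17) = 22.6 × 1.425593 = 32.2184
cotton: 3.3 × (1.11/1.27) = 3.3 × 0.874016 = 2.8843
rubber: 14.1 × (4.03/2.73) = 14.1 × 1.476190 = 20.8143
plastic resin: 29.1 × (2.99/3.01) = 29.1 × 0.993355 = 28.9066
cement: 8.0 × (6.42/6.45) = 8.0 × 0.995349 = 7.9628
Index = Σ wᵢ·(p₁ᵢ/p₀ᵢ) = 28.8526 + 32.2184 + 2.8843 + 20.8143 + 28.9066 + 7.9628 = 121.6390

121.64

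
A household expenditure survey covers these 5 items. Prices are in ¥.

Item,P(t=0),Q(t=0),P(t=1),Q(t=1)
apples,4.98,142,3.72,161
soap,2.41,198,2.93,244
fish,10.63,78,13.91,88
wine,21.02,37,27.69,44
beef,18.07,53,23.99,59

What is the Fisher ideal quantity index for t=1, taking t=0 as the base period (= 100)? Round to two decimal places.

Laspeyres component (base-period weights):
ΣP(t=0)Q(t=1) = 4.98×161 + 2.41×244 + 10.63×88 + 21.02×44 + 18.07×59 = 801.78 + 588.04 + 935.44 + 924.88 + 1066.13 = 4316.27
ΣP(t=0)Q(t=0) = 4.98×142 + 2.41×198 + 10.63×78 + 21.02×37 + 18.07×53 = 707.16 + 477.18 + 829.14 + 777.74 + 957.71 = 3748.93
L = 4316.27 / 3748.93 × 100 = 115.1334
Paasche component (current-period weights):
ΣP(t=1)Q(t=1) = 3.72×161 + 2.93×244 + 13.91×88 + 27.69×44 + 23.99×59 = 598.92 + 714.92 + 1224.08 + 1218.36 + 1415.41 = 5171.69
ΣP(t=1)Q(t=0) = 3.72×142 + 2.93×198 + 13.91×78 + 27.69×37 + 23.99×53 = 528.24 + 580.14 + 1084.98 + 1024.53 + 1271.47 = 4489.36
P = 5171.69 / 4489.36 × 100 = 115.1988
Fisher = √(L × P) = √(115.1334 × 115.1988) = 115.1661

115.17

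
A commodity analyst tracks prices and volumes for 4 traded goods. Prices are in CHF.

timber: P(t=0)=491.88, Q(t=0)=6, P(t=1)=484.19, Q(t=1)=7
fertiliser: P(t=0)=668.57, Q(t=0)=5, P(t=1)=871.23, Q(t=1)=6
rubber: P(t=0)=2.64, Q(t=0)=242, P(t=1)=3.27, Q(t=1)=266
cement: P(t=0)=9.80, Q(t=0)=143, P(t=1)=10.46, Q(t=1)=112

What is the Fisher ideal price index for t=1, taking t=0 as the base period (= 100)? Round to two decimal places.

114.87

Laspeyres component (base-period weights):
ΣP(t=1)Q(t=0) = 484.19×6 + 871.23×5 + 3.27×242 + 10.46×143 = 2905.14 + 4356.15 + 791.34 + 1495.78 = 9548.41
ΣP(t=0)Q(t=0) = 491.88×6 + 668.57×5 + 2.64×242 + 9.80×143 = 2951.28 + 3342.85 + 638.88 + 1401.4 = 8334.41
L = 9548.41 / 8334.41 × 100 = 114.5661
Paasche component (current-period weights):
ΣP(t=1)Q(t=1) = 484.19×7 + 871.23×6 + 3.27×266 + 10.46×112 = 3389.33 + 5227.38 + 869.82 + 1171.52 = 10658.05
ΣP(t=0)Q(t=1) = 491.88×7 + 668.57×6 + 2.64×266 + 9.80×112 = 3443.16 + 4011.42 + 702.24 + 1097.6 = 9254.42
P = 10658.05 / 9254.42 × 100 = 115.1671
Fisher = √(L × P) = √(114.5661 × 115.1671) = 114.8662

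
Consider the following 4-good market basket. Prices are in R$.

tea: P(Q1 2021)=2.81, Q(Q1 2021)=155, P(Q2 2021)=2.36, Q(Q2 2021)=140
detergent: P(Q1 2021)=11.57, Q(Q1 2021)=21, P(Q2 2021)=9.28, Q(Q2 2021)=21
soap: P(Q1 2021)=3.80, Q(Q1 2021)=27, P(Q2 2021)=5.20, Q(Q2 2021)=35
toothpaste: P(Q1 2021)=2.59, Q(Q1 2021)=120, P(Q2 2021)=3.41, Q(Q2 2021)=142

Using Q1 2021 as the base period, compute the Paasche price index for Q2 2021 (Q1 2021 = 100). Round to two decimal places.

104.78

Paasche price index uses current-period quantities as weights.
ΣP(Q2 2021)·Q(Q2 2021) = 2.36×140 + 9.28×21 + 5.20×35 + 3.41×142 = 330.4 + 194.88 + 182 + 484.22 = 1191.5
ΣP(Q1 2021)·Q(Q2 2021) = 2.81×140 + 11.57×21 + 3.80×35 + 2.59×142 = 393.4 + 242.97 + 133 + 367.78 = 1137.15
Index = 1191.5 / 1137.15 × 100 = 104.7795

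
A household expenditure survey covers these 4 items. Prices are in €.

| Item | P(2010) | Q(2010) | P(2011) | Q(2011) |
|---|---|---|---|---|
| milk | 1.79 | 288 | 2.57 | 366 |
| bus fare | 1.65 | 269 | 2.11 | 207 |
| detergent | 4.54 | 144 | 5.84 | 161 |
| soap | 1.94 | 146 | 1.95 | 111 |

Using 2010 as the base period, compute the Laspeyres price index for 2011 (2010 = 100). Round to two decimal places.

Laspeyres price index uses base-period quantities as weights.
ΣP(2011)·Q(2010) = 2.57×288 + 2.11×269 + 5.84×144 + 1.95×146 = 740.16 + 567.59 + 840.96 + 284.7 = 2433.41
ΣP(2010)·Q(2010) = 1.79×288 + 1.65×269 + 4.54×144 + 1.94×146 = 515.52 + 443.85 + 653.76 + 283.24 = 1896.37
Index = 2433.41 / 1896.37 × 100 = 128.3194

128.32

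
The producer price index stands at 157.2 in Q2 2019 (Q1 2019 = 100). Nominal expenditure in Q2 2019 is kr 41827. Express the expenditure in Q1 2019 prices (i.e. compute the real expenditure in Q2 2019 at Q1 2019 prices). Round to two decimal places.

26607.51

Real = Nominal ÷ (Index/100) = 41827 ÷ (157.2/100)
     = 41827 ÷ 1.572 = 26607.5064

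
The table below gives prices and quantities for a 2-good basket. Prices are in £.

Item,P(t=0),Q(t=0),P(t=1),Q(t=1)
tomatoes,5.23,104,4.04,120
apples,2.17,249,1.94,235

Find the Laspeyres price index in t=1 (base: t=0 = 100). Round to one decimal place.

Laspeyres price index uses base-period quantities as weights.
ΣP(t=1)·Q(t=0) = 4.04×104 + 1.94×249 = 420.16 + 483.06 = 903.22
ΣP(t=0)·Q(t=0) = 5.23×104 + 2.17×249 = 543.92 + 540.33 = 1084.25
Index = 903.22 / 1084.25 × 100 = 83.3037

83.3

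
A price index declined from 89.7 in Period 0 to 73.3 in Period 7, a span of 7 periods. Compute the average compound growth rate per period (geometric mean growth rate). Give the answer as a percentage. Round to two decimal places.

Growth factor = (73.3/89.7)^(1/7) = (0.817168)^(1/7) = 0.971568
Growth rate = 0.971568 − 1 = -0.028432 = -2.8432%

-2.84%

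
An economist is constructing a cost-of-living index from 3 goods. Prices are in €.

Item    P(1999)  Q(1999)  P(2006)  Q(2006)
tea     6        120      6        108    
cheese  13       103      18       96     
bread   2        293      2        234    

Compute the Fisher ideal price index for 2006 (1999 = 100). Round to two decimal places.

Laspeyres component (base-period weights):
ΣP(2006)Q(1999) = 6×120 + 18×103 + 2×293 = 720 + 1854 + 586 = 3160
ΣP(1999)Q(1999) = 6×120 + 13×103 + 2×293 = 720 + 1339 + 586 = 2645
L = 3160 / 2645 × 100 = 119.4707
Paasche component (current-period weights):
ΣP(2006)Q(2006) = 6×108 + 18×96 + 2×234 = 648 + 1728 + 468 = 2844
ΣP(1999)Q(2006) = 6×108 + 13×96 + 2×234 = 648 + 1248 + 468 = 2364
P = 2844 / 2364 × 100 = 120.3046
Fisher = √(L × P) = √(119.4707 × 120.3046) = 119.8869

119.89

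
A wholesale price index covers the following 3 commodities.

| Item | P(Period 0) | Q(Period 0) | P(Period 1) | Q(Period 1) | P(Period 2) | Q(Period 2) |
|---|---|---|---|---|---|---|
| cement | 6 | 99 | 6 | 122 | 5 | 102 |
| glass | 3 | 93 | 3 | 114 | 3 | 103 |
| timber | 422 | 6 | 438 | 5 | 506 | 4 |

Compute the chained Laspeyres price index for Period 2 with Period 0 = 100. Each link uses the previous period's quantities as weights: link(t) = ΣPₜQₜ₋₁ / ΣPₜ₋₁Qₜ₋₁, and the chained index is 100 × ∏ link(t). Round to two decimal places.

Link Period 0→Period 1:
ΣP(Period 1)Q(Period 0) = 6×99 + 3×93 + 438×6 = 594 + 279 + 2628 = 3501
ΣP(Period 0)Q(Period 0) = 6×99 + 3×93 + 422×6 = 594 + 279 + 2532 = 3405
link = 3501/3405 = 1.028194
Link Period 1→Period 2:
ΣP(Period 2)Q(Period 1) = 5×122 + 3×114 + 506×5 = 610 + 342 + 2530 = 3482
ΣP(Period 1)Q(Period 1) = 6×122 + 3×114 + 438×5 = 732 + 342 + 2190 = 3264
link = 3482/3264 = 1.066789
Chained index = 100 × 1.028194 × 1.066789 = 109.6866

109.69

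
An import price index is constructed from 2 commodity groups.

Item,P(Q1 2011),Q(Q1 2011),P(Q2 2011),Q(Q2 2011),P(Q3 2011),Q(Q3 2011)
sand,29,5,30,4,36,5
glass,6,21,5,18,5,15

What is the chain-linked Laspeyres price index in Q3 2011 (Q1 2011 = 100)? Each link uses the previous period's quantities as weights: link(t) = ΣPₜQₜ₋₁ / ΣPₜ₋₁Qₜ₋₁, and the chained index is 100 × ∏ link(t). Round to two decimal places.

Link Q1 2011→Q2 2011:
ΣP(Q2 2011)Q(Q1 2011) = 30×5 + 5×21 = 150 + 105 = 255
ΣP(Q1 2011)Q(Q1 2011) = 29×5 + 6×21 = 145 + 126 = 271
link = 255/271 = 0.940959
Link Q2 2011→Q3 2011:
ΣP(Q3 2011)Q(Q2 2011) = 36×4 + 5×18 = 144 + 90 = 234
ΣP(Q2 2011)Q(Q2 2011) = 30×4 + 5×18 = 120 + 90 = 210
link = 234/210 = 1.114286
Chained index = 100 × 0.940959 × 1.114286 = 104.8498

104.85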